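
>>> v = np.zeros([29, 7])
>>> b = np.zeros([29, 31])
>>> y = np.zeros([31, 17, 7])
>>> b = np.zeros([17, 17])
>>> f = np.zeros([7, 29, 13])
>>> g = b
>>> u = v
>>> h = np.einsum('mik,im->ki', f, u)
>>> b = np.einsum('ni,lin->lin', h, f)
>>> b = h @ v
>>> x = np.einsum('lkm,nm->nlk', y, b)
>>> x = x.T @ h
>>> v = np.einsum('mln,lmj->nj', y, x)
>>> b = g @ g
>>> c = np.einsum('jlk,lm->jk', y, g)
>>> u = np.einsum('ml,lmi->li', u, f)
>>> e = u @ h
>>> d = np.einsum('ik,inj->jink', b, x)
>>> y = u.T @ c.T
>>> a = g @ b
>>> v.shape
(7, 29)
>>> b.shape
(17, 17)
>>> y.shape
(13, 31)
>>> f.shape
(7, 29, 13)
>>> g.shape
(17, 17)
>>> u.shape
(7, 13)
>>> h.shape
(13, 29)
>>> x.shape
(17, 31, 29)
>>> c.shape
(31, 7)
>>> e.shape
(7, 29)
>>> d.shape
(29, 17, 31, 17)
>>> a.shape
(17, 17)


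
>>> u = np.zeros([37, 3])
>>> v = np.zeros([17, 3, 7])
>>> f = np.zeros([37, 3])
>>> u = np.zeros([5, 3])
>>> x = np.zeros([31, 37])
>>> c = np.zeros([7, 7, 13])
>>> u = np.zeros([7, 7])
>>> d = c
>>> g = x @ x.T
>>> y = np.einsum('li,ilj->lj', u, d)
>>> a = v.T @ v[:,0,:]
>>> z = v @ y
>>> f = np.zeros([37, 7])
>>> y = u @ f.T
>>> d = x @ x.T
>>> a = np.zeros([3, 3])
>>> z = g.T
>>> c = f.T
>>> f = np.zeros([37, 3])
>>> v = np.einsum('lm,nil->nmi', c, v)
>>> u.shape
(7, 7)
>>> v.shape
(17, 37, 3)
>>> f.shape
(37, 3)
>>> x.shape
(31, 37)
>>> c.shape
(7, 37)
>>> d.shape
(31, 31)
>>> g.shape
(31, 31)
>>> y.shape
(7, 37)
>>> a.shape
(3, 3)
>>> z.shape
(31, 31)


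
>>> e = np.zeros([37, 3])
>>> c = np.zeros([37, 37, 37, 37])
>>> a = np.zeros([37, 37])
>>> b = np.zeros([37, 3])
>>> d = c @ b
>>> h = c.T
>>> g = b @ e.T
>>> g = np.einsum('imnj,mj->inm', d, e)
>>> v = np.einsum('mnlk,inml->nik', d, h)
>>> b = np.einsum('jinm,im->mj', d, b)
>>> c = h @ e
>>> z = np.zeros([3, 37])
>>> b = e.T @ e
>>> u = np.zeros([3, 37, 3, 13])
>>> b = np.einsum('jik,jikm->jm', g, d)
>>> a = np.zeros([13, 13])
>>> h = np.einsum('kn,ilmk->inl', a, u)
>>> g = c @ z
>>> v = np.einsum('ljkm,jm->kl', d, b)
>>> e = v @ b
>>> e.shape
(37, 3)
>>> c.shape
(37, 37, 37, 3)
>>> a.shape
(13, 13)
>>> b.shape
(37, 3)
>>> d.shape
(37, 37, 37, 3)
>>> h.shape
(3, 13, 37)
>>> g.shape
(37, 37, 37, 37)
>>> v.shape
(37, 37)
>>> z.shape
(3, 37)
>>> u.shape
(3, 37, 3, 13)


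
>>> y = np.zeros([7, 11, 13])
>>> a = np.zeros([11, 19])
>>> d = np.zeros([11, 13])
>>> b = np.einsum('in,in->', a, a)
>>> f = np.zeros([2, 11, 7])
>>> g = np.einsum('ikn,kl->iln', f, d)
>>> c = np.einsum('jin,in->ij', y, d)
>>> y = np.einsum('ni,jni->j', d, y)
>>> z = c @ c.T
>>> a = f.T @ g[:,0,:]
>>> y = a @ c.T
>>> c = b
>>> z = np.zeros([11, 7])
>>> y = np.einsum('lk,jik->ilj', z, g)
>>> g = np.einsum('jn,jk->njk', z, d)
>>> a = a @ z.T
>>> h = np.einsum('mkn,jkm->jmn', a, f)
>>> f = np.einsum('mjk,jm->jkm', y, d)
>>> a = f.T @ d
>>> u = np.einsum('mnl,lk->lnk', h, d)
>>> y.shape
(13, 11, 2)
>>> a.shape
(13, 2, 13)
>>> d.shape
(11, 13)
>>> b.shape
()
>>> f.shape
(11, 2, 13)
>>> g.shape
(7, 11, 13)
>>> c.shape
()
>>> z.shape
(11, 7)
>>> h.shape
(2, 7, 11)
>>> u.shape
(11, 7, 13)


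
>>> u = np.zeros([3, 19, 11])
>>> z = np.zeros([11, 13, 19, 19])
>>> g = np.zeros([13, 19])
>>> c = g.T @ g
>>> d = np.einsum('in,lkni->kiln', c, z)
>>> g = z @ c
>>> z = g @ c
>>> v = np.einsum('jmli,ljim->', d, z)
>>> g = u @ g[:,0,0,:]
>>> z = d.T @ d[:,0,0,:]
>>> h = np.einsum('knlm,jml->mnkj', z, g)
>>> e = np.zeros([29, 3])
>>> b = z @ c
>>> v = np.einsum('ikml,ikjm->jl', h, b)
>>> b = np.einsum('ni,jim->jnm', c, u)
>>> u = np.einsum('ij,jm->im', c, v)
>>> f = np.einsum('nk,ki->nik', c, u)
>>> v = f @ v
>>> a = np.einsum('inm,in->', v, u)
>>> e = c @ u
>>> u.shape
(19, 3)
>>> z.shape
(19, 11, 19, 19)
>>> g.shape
(3, 19, 19)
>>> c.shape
(19, 19)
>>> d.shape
(13, 19, 11, 19)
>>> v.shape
(19, 3, 3)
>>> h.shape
(19, 11, 19, 3)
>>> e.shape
(19, 3)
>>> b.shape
(3, 19, 11)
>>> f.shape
(19, 3, 19)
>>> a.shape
()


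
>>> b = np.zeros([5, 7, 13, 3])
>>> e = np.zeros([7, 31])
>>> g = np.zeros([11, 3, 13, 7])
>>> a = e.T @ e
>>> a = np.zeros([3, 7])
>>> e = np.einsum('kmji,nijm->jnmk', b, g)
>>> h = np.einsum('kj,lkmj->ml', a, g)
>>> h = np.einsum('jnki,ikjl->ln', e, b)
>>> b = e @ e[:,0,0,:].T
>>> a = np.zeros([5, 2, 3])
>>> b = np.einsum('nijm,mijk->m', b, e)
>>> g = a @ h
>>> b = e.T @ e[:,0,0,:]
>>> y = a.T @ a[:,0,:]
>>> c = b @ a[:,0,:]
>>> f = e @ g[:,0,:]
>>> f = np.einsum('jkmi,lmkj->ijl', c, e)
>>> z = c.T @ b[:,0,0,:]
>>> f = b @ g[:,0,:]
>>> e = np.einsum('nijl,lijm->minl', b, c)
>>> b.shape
(5, 7, 11, 5)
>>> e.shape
(3, 7, 5, 5)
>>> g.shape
(5, 2, 11)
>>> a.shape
(5, 2, 3)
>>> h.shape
(3, 11)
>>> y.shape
(3, 2, 3)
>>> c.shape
(5, 7, 11, 3)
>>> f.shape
(5, 7, 11, 11)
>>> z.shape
(3, 11, 7, 5)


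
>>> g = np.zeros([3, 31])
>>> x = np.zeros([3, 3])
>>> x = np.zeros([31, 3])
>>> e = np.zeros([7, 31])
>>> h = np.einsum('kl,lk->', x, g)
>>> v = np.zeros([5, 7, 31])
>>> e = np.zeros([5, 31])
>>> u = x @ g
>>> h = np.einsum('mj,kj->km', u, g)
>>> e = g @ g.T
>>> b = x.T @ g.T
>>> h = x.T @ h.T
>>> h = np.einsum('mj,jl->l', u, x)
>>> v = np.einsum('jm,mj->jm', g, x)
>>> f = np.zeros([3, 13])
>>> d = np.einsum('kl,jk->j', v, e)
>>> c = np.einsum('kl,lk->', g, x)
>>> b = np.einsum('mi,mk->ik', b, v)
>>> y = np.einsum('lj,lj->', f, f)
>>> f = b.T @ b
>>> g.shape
(3, 31)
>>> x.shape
(31, 3)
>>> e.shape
(3, 3)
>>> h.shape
(3,)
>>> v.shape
(3, 31)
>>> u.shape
(31, 31)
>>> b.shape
(3, 31)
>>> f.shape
(31, 31)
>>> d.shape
(3,)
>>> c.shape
()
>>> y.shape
()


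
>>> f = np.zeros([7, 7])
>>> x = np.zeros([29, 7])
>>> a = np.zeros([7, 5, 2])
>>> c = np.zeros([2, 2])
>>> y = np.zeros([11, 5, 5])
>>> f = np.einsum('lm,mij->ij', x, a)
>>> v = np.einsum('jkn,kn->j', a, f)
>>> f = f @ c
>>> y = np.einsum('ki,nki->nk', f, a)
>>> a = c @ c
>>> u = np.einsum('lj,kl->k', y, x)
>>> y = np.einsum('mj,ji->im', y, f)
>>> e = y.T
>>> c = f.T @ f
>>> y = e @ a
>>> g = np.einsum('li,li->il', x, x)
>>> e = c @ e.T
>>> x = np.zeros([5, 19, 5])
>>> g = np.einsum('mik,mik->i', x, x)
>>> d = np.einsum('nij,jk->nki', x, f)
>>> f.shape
(5, 2)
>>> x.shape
(5, 19, 5)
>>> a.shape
(2, 2)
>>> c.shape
(2, 2)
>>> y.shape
(7, 2)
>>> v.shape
(7,)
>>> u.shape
(29,)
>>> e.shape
(2, 7)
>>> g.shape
(19,)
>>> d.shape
(5, 2, 19)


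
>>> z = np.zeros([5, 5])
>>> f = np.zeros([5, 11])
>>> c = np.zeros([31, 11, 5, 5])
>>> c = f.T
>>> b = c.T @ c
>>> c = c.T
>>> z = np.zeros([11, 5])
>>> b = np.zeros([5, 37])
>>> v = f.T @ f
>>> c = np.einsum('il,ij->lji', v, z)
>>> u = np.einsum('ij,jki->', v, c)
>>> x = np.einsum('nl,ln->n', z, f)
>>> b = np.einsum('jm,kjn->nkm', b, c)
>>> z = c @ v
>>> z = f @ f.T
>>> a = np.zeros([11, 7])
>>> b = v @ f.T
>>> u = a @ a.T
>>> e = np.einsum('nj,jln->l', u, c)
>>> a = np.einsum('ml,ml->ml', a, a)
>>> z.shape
(5, 5)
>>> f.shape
(5, 11)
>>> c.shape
(11, 5, 11)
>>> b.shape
(11, 5)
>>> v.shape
(11, 11)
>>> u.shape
(11, 11)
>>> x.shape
(11,)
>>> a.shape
(11, 7)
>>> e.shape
(5,)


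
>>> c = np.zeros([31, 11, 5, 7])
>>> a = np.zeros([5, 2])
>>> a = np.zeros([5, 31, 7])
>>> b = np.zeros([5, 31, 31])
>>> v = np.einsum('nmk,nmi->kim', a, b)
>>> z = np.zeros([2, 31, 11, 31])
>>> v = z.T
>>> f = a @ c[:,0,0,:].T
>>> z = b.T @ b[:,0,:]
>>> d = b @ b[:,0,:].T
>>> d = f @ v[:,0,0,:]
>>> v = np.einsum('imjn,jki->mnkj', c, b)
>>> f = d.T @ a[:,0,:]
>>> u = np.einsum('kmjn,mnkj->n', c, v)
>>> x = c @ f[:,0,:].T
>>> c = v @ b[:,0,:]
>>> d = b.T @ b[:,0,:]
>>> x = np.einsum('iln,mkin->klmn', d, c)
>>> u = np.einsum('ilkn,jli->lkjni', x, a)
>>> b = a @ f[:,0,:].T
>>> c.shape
(11, 7, 31, 31)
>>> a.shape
(5, 31, 7)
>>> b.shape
(5, 31, 2)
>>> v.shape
(11, 7, 31, 5)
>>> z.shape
(31, 31, 31)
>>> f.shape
(2, 31, 7)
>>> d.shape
(31, 31, 31)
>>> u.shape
(31, 11, 5, 31, 7)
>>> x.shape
(7, 31, 11, 31)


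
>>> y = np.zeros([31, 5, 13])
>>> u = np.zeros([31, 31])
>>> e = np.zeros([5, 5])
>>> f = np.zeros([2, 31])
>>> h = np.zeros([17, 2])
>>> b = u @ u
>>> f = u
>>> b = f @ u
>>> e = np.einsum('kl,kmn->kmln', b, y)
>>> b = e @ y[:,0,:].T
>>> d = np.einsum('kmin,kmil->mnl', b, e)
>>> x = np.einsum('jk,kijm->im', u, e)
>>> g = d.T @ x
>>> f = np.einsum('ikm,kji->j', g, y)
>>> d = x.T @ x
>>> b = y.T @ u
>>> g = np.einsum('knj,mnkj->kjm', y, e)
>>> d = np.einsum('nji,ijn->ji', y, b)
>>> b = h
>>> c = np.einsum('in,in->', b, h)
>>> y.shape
(31, 5, 13)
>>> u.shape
(31, 31)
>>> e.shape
(31, 5, 31, 13)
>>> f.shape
(5,)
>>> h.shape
(17, 2)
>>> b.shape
(17, 2)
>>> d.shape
(5, 13)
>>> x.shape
(5, 13)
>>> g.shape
(31, 13, 31)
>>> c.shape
()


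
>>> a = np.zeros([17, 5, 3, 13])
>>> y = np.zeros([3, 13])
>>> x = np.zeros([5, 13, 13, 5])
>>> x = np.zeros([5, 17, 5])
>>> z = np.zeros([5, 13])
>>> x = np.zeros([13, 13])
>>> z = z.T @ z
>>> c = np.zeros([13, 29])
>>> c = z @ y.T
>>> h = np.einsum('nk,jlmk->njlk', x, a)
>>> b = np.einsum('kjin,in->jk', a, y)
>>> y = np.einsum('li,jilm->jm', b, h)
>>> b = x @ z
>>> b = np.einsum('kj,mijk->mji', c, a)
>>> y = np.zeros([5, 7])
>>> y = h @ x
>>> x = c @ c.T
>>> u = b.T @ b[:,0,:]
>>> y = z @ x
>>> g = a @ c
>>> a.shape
(17, 5, 3, 13)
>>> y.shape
(13, 13)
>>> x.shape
(13, 13)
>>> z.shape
(13, 13)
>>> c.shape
(13, 3)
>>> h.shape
(13, 17, 5, 13)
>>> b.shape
(17, 3, 5)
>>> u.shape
(5, 3, 5)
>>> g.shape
(17, 5, 3, 3)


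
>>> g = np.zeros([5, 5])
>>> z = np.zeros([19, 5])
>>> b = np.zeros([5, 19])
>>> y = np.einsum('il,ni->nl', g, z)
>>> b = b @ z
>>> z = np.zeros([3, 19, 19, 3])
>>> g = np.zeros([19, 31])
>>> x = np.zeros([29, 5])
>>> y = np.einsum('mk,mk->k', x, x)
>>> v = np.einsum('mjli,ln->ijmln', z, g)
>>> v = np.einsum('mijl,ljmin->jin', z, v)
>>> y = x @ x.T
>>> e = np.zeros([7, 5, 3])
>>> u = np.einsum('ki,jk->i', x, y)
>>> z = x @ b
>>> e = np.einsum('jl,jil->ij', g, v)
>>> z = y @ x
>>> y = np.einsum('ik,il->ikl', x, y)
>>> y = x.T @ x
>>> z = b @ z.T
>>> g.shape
(19, 31)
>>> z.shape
(5, 29)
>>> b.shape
(5, 5)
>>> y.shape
(5, 5)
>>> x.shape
(29, 5)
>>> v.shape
(19, 19, 31)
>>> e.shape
(19, 19)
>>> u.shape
(5,)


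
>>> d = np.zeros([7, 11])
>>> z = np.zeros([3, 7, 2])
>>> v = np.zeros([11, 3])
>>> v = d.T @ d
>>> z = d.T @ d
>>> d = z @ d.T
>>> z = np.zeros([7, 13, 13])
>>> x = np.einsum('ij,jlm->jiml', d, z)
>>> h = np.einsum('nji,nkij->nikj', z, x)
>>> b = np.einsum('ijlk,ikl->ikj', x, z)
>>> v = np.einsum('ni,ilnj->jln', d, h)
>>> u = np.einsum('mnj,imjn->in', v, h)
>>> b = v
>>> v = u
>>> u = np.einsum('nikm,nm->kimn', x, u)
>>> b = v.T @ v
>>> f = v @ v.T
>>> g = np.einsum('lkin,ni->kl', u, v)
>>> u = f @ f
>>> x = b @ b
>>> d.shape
(11, 7)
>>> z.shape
(7, 13, 13)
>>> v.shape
(7, 13)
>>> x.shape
(13, 13)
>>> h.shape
(7, 13, 11, 13)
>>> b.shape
(13, 13)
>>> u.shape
(7, 7)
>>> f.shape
(7, 7)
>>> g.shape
(11, 13)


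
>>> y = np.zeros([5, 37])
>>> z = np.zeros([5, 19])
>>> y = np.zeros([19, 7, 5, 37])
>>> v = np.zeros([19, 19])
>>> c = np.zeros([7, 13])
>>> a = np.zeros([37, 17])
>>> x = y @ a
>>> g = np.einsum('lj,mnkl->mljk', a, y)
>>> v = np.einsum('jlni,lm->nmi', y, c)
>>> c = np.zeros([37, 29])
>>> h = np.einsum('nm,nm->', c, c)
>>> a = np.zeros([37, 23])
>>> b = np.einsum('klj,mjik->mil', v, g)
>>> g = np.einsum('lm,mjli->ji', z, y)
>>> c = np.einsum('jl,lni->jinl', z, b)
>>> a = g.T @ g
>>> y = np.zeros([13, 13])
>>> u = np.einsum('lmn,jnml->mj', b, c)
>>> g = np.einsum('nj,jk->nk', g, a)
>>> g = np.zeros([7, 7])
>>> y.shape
(13, 13)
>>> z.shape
(5, 19)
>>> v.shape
(5, 13, 37)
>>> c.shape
(5, 13, 17, 19)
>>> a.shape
(37, 37)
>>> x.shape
(19, 7, 5, 17)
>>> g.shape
(7, 7)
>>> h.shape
()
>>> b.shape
(19, 17, 13)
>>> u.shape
(17, 5)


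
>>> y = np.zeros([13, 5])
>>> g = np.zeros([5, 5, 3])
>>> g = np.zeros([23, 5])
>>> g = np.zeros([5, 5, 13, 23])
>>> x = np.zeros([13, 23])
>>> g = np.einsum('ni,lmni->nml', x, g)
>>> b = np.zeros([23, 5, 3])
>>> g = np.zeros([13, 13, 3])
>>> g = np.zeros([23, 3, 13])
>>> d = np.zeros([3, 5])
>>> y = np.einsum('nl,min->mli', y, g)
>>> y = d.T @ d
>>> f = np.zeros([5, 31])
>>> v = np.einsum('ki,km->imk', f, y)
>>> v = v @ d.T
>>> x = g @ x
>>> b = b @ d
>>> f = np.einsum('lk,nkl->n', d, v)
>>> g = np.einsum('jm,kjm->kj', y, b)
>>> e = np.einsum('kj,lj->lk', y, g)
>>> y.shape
(5, 5)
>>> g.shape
(23, 5)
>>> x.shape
(23, 3, 23)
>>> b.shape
(23, 5, 5)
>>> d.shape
(3, 5)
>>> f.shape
(31,)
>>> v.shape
(31, 5, 3)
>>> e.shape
(23, 5)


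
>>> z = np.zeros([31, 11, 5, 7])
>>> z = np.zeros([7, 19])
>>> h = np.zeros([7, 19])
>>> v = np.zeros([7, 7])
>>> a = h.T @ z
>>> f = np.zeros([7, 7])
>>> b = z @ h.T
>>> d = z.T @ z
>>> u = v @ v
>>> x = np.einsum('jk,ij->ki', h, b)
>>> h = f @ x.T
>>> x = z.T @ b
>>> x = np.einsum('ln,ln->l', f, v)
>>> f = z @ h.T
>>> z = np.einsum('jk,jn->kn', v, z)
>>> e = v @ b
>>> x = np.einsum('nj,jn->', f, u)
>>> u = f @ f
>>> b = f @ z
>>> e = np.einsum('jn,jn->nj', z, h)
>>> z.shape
(7, 19)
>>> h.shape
(7, 19)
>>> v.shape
(7, 7)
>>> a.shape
(19, 19)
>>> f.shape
(7, 7)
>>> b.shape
(7, 19)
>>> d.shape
(19, 19)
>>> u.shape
(7, 7)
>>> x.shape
()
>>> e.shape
(19, 7)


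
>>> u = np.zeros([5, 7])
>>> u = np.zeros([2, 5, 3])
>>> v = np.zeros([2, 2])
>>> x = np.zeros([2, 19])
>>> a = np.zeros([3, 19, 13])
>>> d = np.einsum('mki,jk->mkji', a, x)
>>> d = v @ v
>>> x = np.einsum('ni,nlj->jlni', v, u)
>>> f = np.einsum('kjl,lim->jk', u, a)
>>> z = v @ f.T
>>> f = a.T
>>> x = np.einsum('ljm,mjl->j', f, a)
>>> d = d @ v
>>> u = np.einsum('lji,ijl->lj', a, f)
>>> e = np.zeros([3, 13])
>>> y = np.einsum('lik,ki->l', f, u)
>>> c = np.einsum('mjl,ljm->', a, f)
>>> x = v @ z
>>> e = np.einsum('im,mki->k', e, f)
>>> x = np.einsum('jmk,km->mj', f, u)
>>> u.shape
(3, 19)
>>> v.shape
(2, 2)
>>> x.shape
(19, 13)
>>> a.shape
(3, 19, 13)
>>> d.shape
(2, 2)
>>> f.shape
(13, 19, 3)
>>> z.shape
(2, 5)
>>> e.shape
(19,)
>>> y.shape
(13,)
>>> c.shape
()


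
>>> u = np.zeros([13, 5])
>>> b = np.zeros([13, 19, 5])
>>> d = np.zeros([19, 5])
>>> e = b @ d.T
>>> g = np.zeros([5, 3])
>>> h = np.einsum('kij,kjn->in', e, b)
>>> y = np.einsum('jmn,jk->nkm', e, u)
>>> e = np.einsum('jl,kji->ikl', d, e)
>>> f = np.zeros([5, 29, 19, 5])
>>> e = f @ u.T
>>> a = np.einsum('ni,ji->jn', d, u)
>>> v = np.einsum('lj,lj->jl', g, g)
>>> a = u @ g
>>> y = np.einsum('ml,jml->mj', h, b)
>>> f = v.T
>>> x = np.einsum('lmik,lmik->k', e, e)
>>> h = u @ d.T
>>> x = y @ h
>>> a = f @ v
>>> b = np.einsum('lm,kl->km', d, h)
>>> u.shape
(13, 5)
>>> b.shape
(13, 5)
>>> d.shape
(19, 5)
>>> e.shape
(5, 29, 19, 13)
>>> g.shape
(5, 3)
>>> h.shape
(13, 19)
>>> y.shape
(19, 13)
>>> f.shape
(5, 3)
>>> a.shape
(5, 5)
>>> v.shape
(3, 5)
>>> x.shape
(19, 19)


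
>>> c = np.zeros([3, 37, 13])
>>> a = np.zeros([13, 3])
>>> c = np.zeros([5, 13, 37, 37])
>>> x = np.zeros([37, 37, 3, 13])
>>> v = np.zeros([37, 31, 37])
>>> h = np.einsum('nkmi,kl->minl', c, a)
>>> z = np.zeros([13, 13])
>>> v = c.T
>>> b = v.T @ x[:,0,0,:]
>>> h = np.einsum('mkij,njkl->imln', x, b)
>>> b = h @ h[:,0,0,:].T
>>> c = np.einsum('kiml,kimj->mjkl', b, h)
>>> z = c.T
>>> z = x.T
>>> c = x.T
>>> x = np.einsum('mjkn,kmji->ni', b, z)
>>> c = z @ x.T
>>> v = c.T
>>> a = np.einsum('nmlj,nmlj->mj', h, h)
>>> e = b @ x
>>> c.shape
(13, 3, 37, 3)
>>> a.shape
(37, 5)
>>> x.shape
(3, 37)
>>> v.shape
(3, 37, 3, 13)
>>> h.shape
(3, 37, 13, 5)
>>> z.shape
(13, 3, 37, 37)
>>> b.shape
(3, 37, 13, 3)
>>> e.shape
(3, 37, 13, 37)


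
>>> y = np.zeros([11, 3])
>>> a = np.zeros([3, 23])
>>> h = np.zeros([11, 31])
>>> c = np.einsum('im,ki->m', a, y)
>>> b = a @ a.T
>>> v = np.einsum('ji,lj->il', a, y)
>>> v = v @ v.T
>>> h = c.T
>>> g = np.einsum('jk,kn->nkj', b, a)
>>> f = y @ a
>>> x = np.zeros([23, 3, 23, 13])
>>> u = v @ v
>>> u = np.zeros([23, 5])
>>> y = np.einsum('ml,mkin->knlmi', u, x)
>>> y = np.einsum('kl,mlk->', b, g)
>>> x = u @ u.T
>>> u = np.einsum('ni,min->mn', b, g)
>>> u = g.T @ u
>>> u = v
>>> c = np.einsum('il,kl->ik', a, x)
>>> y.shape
()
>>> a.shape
(3, 23)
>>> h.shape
(23,)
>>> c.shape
(3, 23)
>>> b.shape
(3, 3)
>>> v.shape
(23, 23)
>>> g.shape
(23, 3, 3)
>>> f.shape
(11, 23)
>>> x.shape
(23, 23)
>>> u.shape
(23, 23)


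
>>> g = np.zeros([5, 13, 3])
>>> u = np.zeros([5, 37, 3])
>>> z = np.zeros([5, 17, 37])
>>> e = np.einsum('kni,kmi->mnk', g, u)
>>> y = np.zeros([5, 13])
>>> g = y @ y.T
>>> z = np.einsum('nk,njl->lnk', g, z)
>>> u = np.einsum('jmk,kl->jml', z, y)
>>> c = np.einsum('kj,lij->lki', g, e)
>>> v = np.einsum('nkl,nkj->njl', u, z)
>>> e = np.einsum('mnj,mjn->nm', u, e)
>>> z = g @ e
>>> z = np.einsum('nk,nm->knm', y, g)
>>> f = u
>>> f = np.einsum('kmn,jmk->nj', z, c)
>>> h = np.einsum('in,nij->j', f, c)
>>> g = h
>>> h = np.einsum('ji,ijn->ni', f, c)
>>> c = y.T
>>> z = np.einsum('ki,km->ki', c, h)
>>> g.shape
(13,)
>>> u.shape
(37, 5, 13)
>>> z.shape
(13, 5)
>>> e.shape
(5, 37)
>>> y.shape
(5, 13)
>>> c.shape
(13, 5)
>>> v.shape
(37, 5, 13)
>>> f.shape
(5, 37)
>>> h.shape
(13, 37)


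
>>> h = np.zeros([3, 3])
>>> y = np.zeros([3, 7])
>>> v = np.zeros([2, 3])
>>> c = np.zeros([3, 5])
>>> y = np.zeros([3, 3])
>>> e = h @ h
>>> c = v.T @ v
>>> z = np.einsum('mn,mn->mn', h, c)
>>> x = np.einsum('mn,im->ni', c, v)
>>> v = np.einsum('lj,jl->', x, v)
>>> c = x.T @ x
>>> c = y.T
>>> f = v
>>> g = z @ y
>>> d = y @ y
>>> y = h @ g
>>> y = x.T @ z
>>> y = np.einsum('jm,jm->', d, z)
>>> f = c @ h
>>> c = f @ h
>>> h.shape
(3, 3)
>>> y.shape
()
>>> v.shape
()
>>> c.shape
(3, 3)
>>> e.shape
(3, 3)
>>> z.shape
(3, 3)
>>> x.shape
(3, 2)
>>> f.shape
(3, 3)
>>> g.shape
(3, 3)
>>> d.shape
(3, 3)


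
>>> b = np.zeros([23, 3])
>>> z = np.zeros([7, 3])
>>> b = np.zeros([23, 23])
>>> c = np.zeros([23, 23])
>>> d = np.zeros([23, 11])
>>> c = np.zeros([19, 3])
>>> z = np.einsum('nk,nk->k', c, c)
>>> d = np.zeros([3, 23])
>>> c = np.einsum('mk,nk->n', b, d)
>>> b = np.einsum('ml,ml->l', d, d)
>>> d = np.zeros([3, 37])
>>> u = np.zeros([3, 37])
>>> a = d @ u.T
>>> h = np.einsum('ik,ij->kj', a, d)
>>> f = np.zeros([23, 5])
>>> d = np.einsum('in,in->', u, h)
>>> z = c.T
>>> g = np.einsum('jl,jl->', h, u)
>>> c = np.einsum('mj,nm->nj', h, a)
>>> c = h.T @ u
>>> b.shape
(23,)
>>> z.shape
(3,)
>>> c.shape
(37, 37)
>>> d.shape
()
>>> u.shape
(3, 37)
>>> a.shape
(3, 3)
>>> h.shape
(3, 37)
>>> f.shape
(23, 5)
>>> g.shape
()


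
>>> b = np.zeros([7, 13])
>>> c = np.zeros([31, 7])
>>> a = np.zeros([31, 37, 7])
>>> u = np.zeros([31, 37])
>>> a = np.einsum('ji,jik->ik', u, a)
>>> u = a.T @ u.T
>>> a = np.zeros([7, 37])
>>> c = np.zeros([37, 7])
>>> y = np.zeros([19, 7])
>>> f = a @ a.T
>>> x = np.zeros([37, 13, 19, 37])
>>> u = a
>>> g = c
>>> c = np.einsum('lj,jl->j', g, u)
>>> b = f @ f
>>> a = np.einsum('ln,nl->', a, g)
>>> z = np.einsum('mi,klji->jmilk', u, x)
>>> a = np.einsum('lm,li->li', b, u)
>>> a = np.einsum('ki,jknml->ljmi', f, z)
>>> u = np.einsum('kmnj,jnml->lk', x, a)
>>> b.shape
(7, 7)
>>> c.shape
(7,)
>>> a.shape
(37, 19, 13, 7)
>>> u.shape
(7, 37)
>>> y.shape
(19, 7)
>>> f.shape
(7, 7)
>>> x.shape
(37, 13, 19, 37)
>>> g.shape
(37, 7)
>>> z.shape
(19, 7, 37, 13, 37)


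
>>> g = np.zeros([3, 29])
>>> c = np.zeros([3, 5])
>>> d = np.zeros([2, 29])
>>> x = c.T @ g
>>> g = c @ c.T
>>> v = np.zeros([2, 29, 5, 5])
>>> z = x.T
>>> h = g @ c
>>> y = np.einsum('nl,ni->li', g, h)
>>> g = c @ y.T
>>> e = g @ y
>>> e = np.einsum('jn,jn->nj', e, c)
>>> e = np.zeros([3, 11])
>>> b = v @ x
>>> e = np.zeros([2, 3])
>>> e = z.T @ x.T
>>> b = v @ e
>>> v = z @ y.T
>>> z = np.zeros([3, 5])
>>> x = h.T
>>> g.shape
(3, 3)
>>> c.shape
(3, 5)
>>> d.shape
(2, 29)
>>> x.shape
(5, 3)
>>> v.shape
(29, 3)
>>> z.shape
(3, 5)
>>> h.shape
(3, 5)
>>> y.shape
(3, 5)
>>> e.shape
(5, 5)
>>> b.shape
(2, 29, 5, 5)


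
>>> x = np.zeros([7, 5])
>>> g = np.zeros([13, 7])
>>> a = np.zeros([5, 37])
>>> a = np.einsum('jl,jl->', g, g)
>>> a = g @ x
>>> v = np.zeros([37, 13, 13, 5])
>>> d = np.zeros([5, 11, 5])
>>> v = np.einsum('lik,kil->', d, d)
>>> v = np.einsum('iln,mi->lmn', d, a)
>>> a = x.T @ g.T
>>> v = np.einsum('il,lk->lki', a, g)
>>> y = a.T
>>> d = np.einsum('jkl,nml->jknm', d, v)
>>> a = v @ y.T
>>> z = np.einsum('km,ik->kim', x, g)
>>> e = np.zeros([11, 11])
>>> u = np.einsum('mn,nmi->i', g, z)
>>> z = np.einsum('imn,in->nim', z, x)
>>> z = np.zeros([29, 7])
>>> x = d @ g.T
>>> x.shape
(5, 11, 13, 13)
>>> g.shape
(13, 7)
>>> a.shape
(13, 7, 13)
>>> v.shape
(13, 7, 5)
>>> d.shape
(5, 11, 13, 7)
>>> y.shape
(13, 5)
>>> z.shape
(29, 7)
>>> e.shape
(11, 11)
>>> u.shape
(5,)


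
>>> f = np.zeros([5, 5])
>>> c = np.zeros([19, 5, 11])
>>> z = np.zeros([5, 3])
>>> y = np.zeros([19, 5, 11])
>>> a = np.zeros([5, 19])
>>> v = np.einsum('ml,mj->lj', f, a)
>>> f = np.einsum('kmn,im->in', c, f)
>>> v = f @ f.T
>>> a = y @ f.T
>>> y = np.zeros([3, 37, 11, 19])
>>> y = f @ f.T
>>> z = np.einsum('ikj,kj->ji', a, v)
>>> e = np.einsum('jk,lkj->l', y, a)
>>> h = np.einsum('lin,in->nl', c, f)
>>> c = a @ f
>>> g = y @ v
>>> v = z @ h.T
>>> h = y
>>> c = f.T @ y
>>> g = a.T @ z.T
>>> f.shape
(5, 11)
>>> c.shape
(11, 5)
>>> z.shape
(5, 19)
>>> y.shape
(5, 5)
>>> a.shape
(19, 5, 5)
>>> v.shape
(5, 11)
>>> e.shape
(19,)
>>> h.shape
(5, 5)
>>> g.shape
(5, 5, 5)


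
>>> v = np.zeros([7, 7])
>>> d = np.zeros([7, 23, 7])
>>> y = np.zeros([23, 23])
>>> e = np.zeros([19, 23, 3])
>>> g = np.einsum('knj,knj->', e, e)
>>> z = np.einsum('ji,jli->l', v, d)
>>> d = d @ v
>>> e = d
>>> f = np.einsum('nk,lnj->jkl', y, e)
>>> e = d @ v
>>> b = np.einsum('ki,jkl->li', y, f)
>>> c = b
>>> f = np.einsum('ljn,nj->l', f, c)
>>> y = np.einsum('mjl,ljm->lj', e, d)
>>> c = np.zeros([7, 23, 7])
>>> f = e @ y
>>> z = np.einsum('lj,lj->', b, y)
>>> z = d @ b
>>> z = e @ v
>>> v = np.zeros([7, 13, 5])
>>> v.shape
(7, 13, 5)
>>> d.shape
(7, 23, 7)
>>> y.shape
(7, 23)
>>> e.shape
(7, 23, 7)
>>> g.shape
()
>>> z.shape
(7, 23, 7)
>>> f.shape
(7, 23, 23)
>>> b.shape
(7, 23)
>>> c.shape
(7, 23, 7)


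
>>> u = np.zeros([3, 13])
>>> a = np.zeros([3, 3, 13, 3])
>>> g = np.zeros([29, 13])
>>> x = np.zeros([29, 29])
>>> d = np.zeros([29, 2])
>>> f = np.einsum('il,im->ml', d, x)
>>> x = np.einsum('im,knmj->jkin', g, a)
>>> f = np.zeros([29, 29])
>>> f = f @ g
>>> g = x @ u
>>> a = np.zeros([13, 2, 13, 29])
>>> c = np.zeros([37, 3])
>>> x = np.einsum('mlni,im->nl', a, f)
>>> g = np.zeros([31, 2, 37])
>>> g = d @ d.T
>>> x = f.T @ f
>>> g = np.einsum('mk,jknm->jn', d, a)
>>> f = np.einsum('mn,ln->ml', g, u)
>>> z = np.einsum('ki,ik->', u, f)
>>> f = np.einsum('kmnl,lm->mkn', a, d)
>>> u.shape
(3, 13)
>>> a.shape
(13, 2, 13, 29)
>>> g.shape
(13, 13)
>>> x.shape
(13, 13)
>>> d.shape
(29, 2)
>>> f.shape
(2, 13, 13)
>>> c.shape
(37, 3)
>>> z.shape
()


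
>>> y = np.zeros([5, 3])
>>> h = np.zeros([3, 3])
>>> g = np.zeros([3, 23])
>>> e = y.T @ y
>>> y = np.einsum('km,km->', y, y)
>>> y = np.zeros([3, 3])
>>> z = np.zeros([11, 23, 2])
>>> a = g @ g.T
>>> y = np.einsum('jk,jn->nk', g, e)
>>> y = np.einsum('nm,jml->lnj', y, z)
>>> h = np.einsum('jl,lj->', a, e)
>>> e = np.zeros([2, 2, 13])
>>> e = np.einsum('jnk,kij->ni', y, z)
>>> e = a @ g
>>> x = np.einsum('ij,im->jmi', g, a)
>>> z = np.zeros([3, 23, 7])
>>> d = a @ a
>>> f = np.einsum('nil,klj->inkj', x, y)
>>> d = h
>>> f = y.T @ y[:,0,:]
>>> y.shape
(2, 3, 11)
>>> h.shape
()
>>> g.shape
(3, 23)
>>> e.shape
(3, 23)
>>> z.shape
(3, 23, 7)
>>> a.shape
(3, 3)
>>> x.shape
(23, 3, 3)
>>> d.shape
()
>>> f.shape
(11, 3, 11)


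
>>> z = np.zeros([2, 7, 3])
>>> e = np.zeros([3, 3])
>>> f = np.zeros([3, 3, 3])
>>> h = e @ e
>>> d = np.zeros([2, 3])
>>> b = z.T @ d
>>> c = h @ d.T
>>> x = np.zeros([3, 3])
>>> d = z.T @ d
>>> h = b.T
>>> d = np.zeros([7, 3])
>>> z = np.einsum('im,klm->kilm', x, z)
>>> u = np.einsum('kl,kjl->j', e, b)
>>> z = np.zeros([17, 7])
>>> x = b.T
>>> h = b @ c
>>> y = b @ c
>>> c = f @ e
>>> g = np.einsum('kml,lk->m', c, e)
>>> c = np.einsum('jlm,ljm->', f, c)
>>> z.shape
(17, 7)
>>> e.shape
(3, 3)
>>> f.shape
(3, 3, 3)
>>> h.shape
(3, 7, 2)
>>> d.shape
(7, 3)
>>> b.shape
(3, 7, 3)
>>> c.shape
()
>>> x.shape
(3, 7, 3)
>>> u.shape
(7,)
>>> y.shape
(3, 7, 2)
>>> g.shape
(3,)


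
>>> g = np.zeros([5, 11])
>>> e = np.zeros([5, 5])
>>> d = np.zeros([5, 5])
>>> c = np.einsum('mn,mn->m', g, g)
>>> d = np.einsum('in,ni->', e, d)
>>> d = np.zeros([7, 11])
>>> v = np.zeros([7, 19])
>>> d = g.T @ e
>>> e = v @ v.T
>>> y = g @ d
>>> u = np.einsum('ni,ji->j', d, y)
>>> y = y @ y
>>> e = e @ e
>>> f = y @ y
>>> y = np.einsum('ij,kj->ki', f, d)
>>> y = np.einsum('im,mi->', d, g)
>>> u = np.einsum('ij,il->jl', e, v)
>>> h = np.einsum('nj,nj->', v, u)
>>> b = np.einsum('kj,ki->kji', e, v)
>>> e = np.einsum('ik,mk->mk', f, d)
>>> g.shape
(5, 11)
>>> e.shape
(11, 5)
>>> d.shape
(11, 5)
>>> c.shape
(5,)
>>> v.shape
(7, 19)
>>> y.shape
()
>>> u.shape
(7, 19)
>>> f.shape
(5, 5)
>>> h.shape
()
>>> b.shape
(7, 7, 19)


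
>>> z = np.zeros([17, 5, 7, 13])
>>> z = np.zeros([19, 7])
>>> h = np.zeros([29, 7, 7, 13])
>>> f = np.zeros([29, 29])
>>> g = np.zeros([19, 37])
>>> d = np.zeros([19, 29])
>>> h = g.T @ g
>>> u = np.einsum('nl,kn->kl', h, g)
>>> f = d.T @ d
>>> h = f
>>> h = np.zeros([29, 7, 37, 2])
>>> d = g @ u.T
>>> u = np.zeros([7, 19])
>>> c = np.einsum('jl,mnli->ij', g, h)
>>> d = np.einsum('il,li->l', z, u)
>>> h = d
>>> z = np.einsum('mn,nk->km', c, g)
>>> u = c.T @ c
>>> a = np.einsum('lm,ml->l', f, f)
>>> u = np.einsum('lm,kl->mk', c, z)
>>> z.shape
(37, 2)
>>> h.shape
(7,)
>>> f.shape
(29, 29)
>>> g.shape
(19, 37)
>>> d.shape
(7,)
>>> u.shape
(19, 37)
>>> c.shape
(2, 19)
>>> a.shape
(29,)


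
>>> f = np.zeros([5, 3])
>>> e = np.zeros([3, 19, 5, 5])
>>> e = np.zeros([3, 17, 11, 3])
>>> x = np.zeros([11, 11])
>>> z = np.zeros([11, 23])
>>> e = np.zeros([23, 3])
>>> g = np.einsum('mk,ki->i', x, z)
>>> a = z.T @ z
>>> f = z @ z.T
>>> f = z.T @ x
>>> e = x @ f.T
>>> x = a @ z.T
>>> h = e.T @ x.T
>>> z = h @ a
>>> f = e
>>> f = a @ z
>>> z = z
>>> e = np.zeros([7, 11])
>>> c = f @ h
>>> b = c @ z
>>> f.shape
(23, 23)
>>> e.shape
(7, 11)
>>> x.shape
(23, 11)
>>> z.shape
(23, 23)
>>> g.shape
(23,)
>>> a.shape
(23, 23)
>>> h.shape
(23, 23)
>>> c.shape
(23, 23)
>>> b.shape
(23, 23)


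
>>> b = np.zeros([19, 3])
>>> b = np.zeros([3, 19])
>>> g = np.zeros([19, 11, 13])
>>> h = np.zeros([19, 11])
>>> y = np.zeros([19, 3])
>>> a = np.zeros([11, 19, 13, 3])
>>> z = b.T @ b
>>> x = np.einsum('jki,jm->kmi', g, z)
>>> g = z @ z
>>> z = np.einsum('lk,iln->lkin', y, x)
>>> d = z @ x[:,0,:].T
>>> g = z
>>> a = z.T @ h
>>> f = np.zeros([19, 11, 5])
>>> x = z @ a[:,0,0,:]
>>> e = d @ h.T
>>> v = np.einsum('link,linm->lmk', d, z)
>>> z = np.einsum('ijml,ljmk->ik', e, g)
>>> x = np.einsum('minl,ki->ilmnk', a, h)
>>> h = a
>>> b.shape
(3, 19)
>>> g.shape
(19, 3, 11, 13)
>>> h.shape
(13, 11, 3, 11)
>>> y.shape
(19, 3)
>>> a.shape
(13, 11, 3, 11)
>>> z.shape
(19, 13)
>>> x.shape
(11, 11, 13, 3, 19)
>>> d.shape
(19, 3, 11, 11)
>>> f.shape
(19, 11, 5)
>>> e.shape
(19, 3, 11, 19)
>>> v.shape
(19, 13, 11)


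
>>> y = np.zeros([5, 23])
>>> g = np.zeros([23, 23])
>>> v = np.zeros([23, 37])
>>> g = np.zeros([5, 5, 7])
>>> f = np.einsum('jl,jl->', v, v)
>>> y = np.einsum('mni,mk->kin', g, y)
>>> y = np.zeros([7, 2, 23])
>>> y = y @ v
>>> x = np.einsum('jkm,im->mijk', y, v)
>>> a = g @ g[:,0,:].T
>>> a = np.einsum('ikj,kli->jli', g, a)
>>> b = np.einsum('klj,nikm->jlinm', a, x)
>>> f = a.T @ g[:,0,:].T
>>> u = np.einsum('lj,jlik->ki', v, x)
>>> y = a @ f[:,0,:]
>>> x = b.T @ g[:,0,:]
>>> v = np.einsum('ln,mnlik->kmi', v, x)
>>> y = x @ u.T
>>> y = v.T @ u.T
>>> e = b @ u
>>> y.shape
(5, 2, 2)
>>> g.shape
(5, 5, 7)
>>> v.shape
(7, 2, 5)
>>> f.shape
(5, 5, 5)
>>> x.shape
(2, 37, 23, 5, 7)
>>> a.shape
(7, 5, 5)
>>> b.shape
(5, 5, 23, 37, 2)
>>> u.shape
(2, 7)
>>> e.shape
(5, 5, 23, 37, 7)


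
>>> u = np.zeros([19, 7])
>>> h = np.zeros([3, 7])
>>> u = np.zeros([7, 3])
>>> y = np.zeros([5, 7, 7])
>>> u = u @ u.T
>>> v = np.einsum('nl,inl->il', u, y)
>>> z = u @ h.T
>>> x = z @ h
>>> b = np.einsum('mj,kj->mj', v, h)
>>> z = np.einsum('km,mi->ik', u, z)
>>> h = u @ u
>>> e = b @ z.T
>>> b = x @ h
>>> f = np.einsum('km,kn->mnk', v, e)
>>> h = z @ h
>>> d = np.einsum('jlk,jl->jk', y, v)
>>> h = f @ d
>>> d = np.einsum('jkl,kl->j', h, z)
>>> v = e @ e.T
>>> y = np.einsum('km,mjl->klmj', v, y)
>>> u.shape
(7, 7)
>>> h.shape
(7, 3, 7)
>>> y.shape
(5, 7, 5, 7)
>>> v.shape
(5, 5)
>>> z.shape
(3, 7)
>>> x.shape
(7, 7)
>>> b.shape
(7, 7)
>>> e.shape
(5, 3)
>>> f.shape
(7, 3, 5)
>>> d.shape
(7,)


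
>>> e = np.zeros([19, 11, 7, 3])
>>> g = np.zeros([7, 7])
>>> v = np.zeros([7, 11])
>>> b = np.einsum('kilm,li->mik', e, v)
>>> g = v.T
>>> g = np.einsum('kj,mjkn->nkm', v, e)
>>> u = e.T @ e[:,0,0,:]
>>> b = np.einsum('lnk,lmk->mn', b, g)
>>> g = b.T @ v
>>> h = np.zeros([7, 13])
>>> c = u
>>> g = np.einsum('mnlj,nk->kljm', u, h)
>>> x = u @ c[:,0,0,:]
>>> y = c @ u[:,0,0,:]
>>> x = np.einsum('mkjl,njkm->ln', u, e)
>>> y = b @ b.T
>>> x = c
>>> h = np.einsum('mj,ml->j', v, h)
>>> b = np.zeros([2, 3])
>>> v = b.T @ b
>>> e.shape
(19, 11, 7, 3)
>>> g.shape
(13, 11, 3, 3)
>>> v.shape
(3, 3)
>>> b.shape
(2, 3)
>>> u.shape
(3, 7, 11, 3)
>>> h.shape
(11,)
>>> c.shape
(3, 7, 11, 3)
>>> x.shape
(3, 7, 11, 3)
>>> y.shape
(7, 7)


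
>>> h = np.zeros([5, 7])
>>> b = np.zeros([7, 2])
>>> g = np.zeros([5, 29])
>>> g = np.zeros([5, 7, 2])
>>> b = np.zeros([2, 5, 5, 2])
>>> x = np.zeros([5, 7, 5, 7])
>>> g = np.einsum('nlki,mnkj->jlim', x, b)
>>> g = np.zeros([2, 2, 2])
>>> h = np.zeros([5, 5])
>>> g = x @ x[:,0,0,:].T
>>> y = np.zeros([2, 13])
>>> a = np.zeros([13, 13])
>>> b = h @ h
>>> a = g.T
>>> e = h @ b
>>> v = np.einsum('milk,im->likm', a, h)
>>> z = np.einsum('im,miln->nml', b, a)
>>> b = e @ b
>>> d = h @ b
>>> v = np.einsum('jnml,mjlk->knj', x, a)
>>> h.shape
(5, 5)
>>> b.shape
(5, 5)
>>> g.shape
(5, 7, 5, 5)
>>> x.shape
(5, 7, 5, 7)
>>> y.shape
(2, 13)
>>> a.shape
(5, 5, 7, 5)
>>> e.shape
(5, 5)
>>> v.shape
(5, 7, 5)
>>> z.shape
(5, 5, 7)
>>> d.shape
(5, 5)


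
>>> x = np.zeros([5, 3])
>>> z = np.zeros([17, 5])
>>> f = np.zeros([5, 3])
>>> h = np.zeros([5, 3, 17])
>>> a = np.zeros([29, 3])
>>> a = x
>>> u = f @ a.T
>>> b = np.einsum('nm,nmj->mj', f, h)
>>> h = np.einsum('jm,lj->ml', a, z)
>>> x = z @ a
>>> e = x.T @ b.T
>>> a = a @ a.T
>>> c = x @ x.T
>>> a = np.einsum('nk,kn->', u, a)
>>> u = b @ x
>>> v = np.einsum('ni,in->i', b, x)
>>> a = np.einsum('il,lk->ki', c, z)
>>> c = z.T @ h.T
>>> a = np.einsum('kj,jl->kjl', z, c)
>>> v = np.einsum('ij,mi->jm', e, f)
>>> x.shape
(17, 3)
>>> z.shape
(17, 5)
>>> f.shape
(5, 3)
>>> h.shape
(3, 17)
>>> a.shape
(17, 5, 3)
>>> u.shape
(3, 3)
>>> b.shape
(3, 17)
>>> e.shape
(3, 3)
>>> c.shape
(5, 3)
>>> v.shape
(3, 5)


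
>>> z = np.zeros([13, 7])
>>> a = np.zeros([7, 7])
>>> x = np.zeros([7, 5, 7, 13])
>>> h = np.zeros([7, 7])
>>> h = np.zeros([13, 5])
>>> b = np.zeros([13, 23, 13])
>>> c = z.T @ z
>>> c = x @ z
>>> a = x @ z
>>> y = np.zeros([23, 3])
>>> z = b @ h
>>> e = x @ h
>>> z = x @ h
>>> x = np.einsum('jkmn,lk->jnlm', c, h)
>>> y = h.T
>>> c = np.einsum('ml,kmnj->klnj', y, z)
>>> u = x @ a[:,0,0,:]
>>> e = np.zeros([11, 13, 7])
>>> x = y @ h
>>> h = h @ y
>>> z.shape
(7, 5, 7, 5)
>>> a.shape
(7, 5, 7, 7)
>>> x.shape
(5, 5)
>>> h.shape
(13, 13)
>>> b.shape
(13, 23, 13)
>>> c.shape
(7, 13, 7, 5)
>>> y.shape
(5, 13)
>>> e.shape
(11, 13, 7)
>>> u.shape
(7, 7, 13, 7)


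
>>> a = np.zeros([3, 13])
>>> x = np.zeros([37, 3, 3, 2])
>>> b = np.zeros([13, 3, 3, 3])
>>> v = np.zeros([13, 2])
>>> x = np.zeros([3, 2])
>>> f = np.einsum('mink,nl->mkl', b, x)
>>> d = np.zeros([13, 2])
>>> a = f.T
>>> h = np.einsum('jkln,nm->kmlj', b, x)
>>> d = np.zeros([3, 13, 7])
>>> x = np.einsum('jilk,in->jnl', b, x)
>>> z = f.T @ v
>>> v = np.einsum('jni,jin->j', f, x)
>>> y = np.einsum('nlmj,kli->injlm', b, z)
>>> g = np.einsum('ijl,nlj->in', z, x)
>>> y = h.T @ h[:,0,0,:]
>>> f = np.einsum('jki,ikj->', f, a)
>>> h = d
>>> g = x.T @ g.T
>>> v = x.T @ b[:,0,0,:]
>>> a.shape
(2, 3, 13)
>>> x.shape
(13, 2, 3)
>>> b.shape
(13, 3, 3, 3)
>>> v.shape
(3, 2, 3)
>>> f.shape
()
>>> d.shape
(3, 13, 7)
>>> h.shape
(3, 13, 7)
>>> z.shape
(2, 3, 2)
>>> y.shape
(13, 3, 2, 13)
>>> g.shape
(3, 2, 2)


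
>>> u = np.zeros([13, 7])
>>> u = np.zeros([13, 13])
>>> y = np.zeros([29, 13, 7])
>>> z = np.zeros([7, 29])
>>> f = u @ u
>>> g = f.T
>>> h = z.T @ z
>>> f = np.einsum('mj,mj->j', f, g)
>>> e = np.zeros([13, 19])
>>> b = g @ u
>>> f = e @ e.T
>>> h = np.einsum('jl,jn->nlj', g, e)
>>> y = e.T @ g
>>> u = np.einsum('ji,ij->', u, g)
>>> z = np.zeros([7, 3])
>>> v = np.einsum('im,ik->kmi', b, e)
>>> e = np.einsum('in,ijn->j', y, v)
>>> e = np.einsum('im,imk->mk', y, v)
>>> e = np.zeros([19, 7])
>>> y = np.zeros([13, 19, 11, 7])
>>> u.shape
()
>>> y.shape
(13, 19, 11, 7)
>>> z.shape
(7, 3)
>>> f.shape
(13, 13)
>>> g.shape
(13, 13)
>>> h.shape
(19, 13, 13)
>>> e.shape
(19, 7)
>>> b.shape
(13, 13)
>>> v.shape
(19, 13, 13)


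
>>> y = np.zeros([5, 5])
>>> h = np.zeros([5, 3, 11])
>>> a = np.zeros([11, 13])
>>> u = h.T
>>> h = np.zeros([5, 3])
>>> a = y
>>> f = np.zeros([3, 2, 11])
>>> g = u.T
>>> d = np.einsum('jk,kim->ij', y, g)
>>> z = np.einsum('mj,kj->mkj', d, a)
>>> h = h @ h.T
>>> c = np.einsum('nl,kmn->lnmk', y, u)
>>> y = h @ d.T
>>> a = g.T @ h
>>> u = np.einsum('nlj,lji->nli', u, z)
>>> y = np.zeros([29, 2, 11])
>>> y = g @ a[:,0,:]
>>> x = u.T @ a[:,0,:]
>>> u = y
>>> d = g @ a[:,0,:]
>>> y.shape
(5, 3, 5)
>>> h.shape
(5, 5)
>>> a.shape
(11, 3, 5)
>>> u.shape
(5, 3, 5)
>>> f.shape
(3, 2, 11)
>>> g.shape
(5, 3, 11)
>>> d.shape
(5, 3, 5)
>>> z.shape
(3, 5, 5)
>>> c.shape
(5, 5, 3, 11)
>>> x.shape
(5, 3, 5)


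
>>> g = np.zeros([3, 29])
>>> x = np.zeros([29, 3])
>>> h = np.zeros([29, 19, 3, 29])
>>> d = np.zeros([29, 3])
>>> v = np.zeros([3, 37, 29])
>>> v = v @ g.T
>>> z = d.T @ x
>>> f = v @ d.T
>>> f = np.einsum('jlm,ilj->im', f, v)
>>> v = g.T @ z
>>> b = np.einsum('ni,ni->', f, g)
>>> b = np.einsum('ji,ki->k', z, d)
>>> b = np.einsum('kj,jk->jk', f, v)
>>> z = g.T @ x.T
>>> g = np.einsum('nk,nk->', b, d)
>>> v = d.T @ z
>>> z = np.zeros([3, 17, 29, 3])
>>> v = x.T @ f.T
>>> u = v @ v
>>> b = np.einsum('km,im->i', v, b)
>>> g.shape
()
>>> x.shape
(29, 3)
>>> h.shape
(29, 19, 3, 29)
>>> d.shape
(29, 3)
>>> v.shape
(3, 3)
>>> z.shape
(3, 17, 29, 3)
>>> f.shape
(3, 29)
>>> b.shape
(29,)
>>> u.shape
(3, 3)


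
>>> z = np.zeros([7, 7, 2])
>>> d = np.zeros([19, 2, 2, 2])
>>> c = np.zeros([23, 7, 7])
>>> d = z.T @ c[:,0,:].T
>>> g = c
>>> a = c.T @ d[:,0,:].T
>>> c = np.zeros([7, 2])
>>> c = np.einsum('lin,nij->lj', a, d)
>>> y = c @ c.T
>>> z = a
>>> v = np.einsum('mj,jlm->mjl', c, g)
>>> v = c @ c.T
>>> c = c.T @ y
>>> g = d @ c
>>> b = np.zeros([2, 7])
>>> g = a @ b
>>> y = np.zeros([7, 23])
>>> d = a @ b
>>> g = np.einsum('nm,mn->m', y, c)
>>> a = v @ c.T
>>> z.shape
(7, 7, 2)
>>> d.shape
(7, 7, 7)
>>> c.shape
(23, 7)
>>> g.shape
(23,)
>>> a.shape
(7, 23)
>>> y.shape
(7, 23)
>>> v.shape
(7, 7)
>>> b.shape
(2, 7)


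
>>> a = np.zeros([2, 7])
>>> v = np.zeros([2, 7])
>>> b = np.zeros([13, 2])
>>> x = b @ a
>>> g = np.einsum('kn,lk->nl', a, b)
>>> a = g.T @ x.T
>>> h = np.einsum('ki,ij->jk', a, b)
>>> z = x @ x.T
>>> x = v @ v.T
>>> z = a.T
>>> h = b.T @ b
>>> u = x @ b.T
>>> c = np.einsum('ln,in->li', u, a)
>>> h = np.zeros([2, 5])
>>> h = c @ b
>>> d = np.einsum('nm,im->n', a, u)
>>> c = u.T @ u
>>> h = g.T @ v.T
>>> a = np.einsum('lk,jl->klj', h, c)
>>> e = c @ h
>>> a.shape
(2, 13, 13)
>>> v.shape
(2, 7)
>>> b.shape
(13, 2)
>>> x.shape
(2, 2)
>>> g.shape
(7, 13)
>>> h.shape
(13, 2)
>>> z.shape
(13, 13)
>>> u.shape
(2, 13)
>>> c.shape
(13, 13)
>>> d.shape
(13,)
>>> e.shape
(13, 2)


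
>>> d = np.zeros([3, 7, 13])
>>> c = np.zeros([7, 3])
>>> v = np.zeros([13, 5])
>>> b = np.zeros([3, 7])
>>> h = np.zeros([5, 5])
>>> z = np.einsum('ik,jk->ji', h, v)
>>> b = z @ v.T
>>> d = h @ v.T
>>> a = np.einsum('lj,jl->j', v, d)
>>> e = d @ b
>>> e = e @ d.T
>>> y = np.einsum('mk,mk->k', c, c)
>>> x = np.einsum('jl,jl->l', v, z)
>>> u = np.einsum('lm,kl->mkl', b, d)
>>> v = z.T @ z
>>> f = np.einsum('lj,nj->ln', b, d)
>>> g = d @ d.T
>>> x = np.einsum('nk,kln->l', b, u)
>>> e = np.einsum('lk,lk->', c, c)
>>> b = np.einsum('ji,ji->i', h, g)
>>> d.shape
(5, 13)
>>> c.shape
(7, 3)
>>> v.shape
(5, 5)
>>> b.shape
(5,)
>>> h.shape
(5, 5)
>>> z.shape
(13, 5)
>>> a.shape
(5,)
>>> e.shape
()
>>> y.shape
(3,)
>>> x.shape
(5,)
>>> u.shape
(13, 5, 13)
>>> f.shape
(13, 5)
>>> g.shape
(5, 5)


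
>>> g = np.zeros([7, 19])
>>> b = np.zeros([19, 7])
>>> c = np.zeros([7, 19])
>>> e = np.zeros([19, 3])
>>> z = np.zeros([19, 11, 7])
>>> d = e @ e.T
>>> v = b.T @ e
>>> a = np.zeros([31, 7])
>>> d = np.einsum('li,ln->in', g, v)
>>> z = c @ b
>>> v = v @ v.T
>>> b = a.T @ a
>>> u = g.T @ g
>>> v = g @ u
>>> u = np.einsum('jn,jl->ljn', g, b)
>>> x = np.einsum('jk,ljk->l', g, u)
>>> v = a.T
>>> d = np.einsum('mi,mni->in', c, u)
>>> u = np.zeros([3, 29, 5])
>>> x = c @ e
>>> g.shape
(7, 19)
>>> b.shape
(7, 7)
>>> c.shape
(7, 19)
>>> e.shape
(19, 3)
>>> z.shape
(7, 7)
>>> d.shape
(19, 7)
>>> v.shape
(7, 31)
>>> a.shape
(31, 7)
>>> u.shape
(3, 29, 5)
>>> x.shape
(7, 3)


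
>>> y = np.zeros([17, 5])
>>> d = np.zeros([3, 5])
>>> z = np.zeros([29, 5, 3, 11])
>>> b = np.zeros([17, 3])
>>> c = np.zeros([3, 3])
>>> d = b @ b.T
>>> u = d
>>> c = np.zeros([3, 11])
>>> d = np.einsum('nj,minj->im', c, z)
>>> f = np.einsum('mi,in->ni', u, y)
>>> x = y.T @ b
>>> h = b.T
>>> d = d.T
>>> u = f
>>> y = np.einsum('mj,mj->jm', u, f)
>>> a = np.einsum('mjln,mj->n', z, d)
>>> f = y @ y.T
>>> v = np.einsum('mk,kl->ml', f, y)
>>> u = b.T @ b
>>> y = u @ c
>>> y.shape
(3, 11)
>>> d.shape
(29, 5)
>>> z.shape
(29, 5, 3, 11)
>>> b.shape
(17, 3)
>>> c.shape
(3, 11)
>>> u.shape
(3, 3)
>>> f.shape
(17, 17)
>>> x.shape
(5, 3)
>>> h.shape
(3, 17)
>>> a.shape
(11,)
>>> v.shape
(17, 5)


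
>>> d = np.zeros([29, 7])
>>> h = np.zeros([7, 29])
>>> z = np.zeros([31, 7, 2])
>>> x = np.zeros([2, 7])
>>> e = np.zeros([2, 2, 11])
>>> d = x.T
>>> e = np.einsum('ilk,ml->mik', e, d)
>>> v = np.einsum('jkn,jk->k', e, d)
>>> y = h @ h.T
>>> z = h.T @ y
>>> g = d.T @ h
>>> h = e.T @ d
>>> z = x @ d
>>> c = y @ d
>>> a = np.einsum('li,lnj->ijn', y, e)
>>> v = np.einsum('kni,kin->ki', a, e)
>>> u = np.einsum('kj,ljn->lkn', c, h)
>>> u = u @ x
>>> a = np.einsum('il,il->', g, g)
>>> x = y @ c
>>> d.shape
(7, 2)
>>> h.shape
(11, 2, 2)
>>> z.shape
(2, 2)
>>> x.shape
(7, 2)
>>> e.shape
(7, 2, 11)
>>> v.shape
(7, 2)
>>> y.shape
(7, 7)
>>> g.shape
(2, 29)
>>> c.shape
(7, 2)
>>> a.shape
()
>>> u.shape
(11, 7, 7)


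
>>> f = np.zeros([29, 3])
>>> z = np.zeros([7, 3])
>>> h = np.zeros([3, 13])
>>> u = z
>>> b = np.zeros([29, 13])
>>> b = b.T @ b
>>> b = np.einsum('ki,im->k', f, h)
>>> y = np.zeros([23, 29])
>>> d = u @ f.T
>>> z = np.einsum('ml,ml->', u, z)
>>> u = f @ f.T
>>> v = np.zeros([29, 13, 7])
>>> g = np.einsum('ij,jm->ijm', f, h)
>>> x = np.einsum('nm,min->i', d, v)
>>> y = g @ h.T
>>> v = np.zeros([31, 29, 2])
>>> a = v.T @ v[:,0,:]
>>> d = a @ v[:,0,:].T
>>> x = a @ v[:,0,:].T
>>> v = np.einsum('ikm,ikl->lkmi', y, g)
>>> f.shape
(29, 3)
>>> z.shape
()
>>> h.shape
(3, 13)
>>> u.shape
(29, 29)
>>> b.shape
(29,)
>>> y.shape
(29, 3, 3)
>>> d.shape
(2, 29, 31)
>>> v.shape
(13, 3, 3, 29)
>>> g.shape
(29, 3, 13)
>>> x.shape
(2, 29, 31)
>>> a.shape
(2, 29, 2)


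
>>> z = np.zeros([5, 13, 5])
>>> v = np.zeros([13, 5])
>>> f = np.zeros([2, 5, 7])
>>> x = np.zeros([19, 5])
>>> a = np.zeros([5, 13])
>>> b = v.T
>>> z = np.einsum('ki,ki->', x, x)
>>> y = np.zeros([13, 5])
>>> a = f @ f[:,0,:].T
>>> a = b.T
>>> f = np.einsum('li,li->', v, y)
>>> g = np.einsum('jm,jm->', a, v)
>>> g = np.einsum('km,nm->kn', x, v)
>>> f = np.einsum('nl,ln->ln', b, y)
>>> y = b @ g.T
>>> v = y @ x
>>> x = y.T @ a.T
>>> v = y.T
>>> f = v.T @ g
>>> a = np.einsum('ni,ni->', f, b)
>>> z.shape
()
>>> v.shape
(19, 5)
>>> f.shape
(5, 13)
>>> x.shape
(19, 13)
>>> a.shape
()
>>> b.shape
(5, 13)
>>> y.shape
(5, 19)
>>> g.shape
(19, 13)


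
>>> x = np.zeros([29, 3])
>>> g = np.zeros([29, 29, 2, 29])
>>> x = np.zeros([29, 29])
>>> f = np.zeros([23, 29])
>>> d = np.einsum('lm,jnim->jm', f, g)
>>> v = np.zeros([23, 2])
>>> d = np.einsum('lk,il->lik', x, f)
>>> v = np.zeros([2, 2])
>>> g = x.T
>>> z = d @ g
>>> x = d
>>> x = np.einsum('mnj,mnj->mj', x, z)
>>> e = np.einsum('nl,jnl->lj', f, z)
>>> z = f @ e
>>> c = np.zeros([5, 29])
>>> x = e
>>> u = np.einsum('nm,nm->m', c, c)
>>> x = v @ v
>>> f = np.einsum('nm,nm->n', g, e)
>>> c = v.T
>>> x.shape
(2, 2)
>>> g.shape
(29, 29)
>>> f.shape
(29,)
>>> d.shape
(29, 23, 29)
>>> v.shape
(2, 2)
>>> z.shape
(23, 29)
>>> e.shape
(29, 29)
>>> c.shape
(2, 2)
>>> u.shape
(29,)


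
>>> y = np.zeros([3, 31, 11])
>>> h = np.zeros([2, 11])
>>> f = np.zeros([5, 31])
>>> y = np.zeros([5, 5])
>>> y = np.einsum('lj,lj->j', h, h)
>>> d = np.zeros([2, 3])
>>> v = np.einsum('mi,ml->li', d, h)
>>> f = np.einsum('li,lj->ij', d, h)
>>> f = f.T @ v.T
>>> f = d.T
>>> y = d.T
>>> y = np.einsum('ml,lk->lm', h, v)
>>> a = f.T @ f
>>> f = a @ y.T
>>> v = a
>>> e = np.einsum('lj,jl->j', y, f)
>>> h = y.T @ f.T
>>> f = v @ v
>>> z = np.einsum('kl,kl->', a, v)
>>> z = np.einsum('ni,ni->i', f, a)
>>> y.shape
(11, 2)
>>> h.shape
(2, 2)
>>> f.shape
(2, 2)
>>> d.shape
(2, 3)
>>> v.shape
(2, 2)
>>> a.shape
(2, 2)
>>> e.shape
(2,)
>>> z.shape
(2,)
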